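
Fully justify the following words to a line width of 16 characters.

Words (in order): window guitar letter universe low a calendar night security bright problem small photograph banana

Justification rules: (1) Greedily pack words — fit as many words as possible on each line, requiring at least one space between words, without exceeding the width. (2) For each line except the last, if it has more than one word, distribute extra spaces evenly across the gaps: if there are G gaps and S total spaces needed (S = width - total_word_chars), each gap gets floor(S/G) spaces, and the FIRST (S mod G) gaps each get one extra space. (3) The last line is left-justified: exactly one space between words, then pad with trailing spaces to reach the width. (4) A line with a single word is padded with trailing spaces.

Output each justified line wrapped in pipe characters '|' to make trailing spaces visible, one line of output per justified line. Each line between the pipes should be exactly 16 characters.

Line 1: ['window', 'guitar'] (min_width=13, slack=3)
Line 2: ['letter', 'universe'] (min_width=15, slack=1)
Line 3: ['low', 'a', 'calendar'] (min_width=14, slack=2)
Line 4: ['night', 'security'] (min_width=14, slack=2)
Line 5: ['bright', 'problem'] (min_width=14, slack=2)
Line 6: ['small', 'photograph'] (min_width=16, slack=0)
Line 7: ['banana'] (min_width=6, slack=10)

Answer: |window    guitar|
|letter  universe|
|low  a  calendar|
|night   security|
|bright   problem|
|small photograph|
|banana          |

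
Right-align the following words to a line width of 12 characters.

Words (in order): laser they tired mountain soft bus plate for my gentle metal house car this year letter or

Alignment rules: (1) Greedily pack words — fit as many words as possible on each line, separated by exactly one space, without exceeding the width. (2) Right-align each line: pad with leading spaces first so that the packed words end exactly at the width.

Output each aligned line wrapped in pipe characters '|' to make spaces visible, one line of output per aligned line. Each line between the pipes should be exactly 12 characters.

Line 1: ['laser', 'they'] (min_width=10, slack=2)
Line 2: ['tired'] (min_width=5, slack=7)
Line 3: ['mountain'] (min_width=8, slack=4)
Line 4: ['soft', 'bus'] (min_width=8, slack=4)
Line 5: ['plate', 'for', 'my'] (min_width=12, slack=0)
Line 6: ['gentle', 'metal'] (min_width=12, slack=0)
Line 7: ['house', 'car'] (min_width=9, slack=3)
Line 8: ['this', 'year'] (min_width=9, slack=3)
Line 9: ['letter', 'or'] (min_width=9, slack=3)

Answer: |  laser they|
|       tired|
|    mountain|
|    soft bus|
|plate for my|
|gentle metal|
|   house car|
|   this year|
|   letter or|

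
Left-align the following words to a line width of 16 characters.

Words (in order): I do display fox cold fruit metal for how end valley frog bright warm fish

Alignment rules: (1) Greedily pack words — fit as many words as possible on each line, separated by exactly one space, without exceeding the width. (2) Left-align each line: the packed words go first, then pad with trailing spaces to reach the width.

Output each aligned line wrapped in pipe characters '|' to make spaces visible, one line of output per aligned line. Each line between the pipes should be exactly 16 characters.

Line 1: ['I', 'do', 'display', 'fox'] (min_width=16, slack=0)
Line 2: ['cold', 'fruit', 'metal'] (min_width=16, slack=0)
Line 3: ['for', 'how', 'end'] (min_width=11, slack=5)
Line 4: ['valley', 'frog'] (min_width=11, slack=5)
Line 5: ['bright', 'warm', 'fish'] (min_width=16, slack=0)

Answer: |I do display fox|
|cold fruit metal|
|for how end     |
|valley frog     |
|bright warm fish|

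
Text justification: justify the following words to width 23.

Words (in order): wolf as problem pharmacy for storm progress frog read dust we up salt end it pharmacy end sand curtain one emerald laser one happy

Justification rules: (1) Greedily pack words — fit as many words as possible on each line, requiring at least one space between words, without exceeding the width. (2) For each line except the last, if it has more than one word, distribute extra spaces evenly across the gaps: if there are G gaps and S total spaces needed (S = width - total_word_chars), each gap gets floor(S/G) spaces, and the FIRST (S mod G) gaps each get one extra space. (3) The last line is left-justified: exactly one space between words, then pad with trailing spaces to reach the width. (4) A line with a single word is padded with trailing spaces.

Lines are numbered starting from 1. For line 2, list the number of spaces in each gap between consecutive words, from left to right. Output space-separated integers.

Line 1: ['wolf', 'as', 'problem'] (min_width=15, slack=8)
Line 2: ['pharmacy', 'for', 'storm'] (min_width=18, slack=5)
Line 3: ['progress', 'frog', 'read', 'dust'] (min_width=23, slack=0)
Line 4: ['we', 'up', 'salt', 'end', 'it'] (min_width=17, slack=6)
Line 5: ['pharmacy', 'end', 'sand'] (min_width=17, slack=6)
Line 6: ['curtain', 'one', 'emerald'] (min_width=19, slack=4)
Line 7: ['laser', 'one', 'happy'] (min_width=15, slack=8)

Answer: 4 3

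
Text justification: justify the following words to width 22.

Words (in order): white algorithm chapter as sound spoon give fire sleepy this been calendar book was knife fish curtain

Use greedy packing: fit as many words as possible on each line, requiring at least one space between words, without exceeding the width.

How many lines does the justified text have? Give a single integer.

Answer: 5

Derivation:
Line 1: ['white', 'algorithm'] (min_width=15, slack=7)
Line 2: ['chapter', 'as', 'sound', 'spoon'] (min_width=22, slack=0)
Line 3: ['give', 'fire', 'sleepy', 'this'] (min_width=21, slack=1)
Line 4: ['been', 'calendar', 'book', 'was'] (min_width=22, slack=0)
Line 5: ['knife', 'fish', 'curtain'] (min_width=18, slack=4)
Total lines: 5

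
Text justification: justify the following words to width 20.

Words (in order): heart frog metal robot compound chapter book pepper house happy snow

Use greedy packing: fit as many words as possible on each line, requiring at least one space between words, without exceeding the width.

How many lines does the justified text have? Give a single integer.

Answer: 4

Derivation:
Line 1: ['heart', 'frog', 'metal'] (min_width=16, slack=4)
Line 2: ['robot', 'compound'] (min_width=14, slack=6)
Line 3: ['chapter', 'book', 'pepper'] (min_width=19, slack=1)
Line 4: ['house', 'happy', 'snow'] (min_width=16, slack=4)
Total lines: 4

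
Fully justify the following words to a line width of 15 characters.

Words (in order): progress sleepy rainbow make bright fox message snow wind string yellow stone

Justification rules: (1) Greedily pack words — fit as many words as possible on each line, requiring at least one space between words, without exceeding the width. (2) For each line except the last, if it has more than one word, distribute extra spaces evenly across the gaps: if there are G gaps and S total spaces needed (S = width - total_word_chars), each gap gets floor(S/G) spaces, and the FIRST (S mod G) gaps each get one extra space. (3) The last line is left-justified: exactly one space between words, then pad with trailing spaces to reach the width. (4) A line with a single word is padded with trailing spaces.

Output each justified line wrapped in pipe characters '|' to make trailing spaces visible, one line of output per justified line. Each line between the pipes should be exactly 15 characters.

Answer: |progress sleepy|
|rainbow    make|
|bright      fox|
|message    snow|
|wind     string|
|yellow stone   |

Derivation:
Line 1: ['progress', 'sleepy'] (min_width=15, slack=0)
Line 2: ['rainbow', 'make'] (min_width=12, slack=3)
Line 3: ['bright', 'fox'] (min_width=10, slack=5)
Line 4: ['message', 'snow'] (min_width=12, slack=3)
Line 5: ['wind', 'string'] (min_width=11, slack=4)
Line 6: ['yellow', 'stone'] (min_width=12, slack=3)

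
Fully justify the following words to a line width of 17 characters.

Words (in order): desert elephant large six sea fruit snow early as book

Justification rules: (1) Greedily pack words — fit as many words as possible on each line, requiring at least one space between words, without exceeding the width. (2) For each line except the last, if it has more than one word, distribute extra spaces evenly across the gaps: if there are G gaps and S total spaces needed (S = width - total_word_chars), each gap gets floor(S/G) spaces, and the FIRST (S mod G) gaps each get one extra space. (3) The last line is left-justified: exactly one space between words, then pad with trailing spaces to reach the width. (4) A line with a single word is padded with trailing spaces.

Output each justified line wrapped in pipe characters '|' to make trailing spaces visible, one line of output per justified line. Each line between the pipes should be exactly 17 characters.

Answer: |desert   elephant|
|large   six   sea|
|fruit  snow early|
|as book          |

Derivation:
Line 1: ['desert', 'elephant'] (min_width=15, slack=2)
Line 2: ['large', 'six', 'sea'] (min_width=13, slack=4)
Line 3: ['fruit', 'snow', 'early'] (min_width=16, slack=1)
Line 4: ['as', 'book'] (min_width=7, slack=10)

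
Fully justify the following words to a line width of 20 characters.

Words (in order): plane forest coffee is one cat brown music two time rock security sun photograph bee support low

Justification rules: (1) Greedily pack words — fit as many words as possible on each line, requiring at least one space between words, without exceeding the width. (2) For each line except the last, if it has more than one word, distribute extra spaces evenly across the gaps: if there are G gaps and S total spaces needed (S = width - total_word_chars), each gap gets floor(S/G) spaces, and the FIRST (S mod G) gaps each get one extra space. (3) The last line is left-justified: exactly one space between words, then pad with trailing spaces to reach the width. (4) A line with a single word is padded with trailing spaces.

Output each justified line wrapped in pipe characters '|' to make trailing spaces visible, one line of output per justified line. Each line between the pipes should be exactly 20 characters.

Line 1: ['plane', 'forest', 'coffee'] (min_width=19, slack=1)
Line 2: ['is', 'one', 'cat', 'brown'] (min_width=16, slack=4)
Line 3: ['music', 'two', 'time', 'rock'] (min_width=19, slack=1)
Line 4: ['security', 'sun'] (min_width=12, slack=8)
Line 5: ['photograph', 'bee'] (min_width=14, slack=6)
Line 6: ['support', 'low'] (min_width=11, slack=9)

Answer: |plane  forest coffee|
|is   one  cat  brown|
|music  two time rock|
|security         sun|
|photograph       bee|
|support low         |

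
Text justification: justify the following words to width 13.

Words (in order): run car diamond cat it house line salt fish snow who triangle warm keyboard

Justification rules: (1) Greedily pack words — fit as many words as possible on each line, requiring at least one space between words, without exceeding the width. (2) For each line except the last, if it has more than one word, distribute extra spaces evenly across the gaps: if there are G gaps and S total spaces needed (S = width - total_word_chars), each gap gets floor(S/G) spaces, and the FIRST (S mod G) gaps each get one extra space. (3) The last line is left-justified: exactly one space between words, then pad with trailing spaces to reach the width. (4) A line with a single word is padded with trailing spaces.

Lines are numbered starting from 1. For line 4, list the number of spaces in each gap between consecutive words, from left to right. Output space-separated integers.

Line 1: ['run', 'car'] (min_width=7, slack=6)
Line 2: ['diamond', 'cat'] (min_width=11, slack=2)
Line 3: ['it', 'house', 'line'] (min_width=13, slack=0)
Line 4: ['salt', 'fish'] (min_width=9, slack=4)
Line 5: ['snow', 'who'] (min_width=8, slack=5)
Line 6: ['triangle', 'warm'] (min_width=13, slack=0)
Line 7: ['keyboard'] (min_width=8, slack=5)

Answer: 5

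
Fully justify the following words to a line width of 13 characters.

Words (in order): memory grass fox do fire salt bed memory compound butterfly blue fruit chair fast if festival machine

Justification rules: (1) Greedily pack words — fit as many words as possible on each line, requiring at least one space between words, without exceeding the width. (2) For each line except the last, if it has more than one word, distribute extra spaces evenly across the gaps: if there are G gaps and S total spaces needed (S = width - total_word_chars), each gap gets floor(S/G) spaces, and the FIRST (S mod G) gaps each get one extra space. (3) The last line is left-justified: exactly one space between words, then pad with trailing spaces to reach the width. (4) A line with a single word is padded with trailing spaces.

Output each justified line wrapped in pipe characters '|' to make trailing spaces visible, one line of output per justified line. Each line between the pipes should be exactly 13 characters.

Line 1: ['memory', 'grass'] (min_width=12, slack=1)
Line 2: ['fox', 'do', 'fire'] (min_width=11, slack=2)
Line 3: ['salt', 'bed'] (min_width=8, slack=5)
Line 4: ['memory'] (min_width=6, slack=7)
Line 5: ['compound'] (min_width=8, slack=5)
Line 6: ['butterfly'] (min_width=9, slack=4)
Line 7: ['blue', 'fruit'] (min_width=10, slack=3)
Line 8: ['chair', 'fast', 'if'] (min_width=13, slack=0)
Line 9: ['festival'] (min_width=8, slack=5)
Line 10: ['machine'] (min_width=7, slack=6)

Answer: |memory  grass|
|fox  do  fire|
|salt      bed|
|memory       |
|compound     |
|butterfly    |
|blue    fruit|
|chair fast if|
|festival     |
|machine      |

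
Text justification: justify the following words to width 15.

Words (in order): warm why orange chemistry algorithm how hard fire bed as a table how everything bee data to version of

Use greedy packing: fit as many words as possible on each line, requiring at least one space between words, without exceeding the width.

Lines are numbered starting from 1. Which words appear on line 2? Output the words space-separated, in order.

Line 1: ['warm', 'why', 'orange'] (min_width=15, slack=0)
Line 2: ['chemistry'] (min_width=9, slack=6)
Line 3: ['algorithm', 'how'] (min_width=13, slack=2)
Line 4: ['hard', 'fire', 'bed'] (min_width=13, slack=2)
Line 5: ['as', 'a', 'table', 'how'] (min_width=14, slack=1)
Line 6: ['everything', 'bee'] (min_width=14, slack=1)
Line 7: ['data', 'to', 'version'] (min_width=15, slack=0)
Line 8: ['of'] (min_width=2, slack=13)

Answer: chemistry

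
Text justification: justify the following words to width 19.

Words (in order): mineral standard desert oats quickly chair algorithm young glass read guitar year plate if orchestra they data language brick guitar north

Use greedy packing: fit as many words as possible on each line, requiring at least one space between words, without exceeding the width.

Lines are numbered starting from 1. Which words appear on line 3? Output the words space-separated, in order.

Answer: chair algorithm

Derivation:
Line 1: ['mineral', 'standard'] (min_width=16, slack=3)
Line 2: ['desert', 'oats', 'quickly'] (min_width=19, slack=0)
Line 3: ['chair', 'algorithm'] (min_width=15, slack=4)
Line 4: ['young', 'glass', 'read'] (min_width=16, slack=3)
Line 5: ['guitar', 'year', 'plate'] (min_width=17, slack=2)
Line 6: ['if', 'orchestra', 'they'] (min_width=17, slack=2)
Line 7: ['data', 'language', 'brick'] (min_width=19, slack=0)
Line 8: ['guitar', 'north'] (min_width=12, slack=7)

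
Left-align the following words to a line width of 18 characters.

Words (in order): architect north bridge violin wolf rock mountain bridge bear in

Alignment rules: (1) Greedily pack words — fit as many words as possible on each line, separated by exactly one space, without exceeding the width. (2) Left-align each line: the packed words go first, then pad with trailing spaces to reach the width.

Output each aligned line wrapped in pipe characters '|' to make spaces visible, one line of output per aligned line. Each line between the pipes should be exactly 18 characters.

Answer: |architect north   |
|bridge violin wolf|
|rock mountain     |
|bridge bear in    |

Derivation:
Line 1: ['architect', 'north'] (min_width=15, slack=3)
Line 2: ['bridge', 'violin', 'wolf'] (min_width=18, slack=0)
Line 3: ['rock', 'mountain'] (min_width=13, slack=5)
Line 4: ['bridge', 'bear', 'in'] (min_width=14, slack=4)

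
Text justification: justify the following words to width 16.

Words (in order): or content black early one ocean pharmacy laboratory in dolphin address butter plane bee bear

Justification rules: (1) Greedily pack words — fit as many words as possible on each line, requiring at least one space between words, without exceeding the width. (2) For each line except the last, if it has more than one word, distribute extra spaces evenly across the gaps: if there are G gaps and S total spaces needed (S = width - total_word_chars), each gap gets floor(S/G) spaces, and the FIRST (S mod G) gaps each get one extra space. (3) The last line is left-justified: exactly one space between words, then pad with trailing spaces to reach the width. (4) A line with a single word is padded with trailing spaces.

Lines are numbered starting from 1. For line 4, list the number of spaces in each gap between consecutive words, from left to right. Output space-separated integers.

Answer: 4

Derivation:
Line 1: ['or', 'content', 'black'] (min_width=16, slack=0)
Line 2: ['early', 'one', 'ocean'] (min_width=15, slack=1)
Line 3: ['pharmacy'] (min_width=8, slack=8)
Line 4: ['laboratory', 'in'] (min_width=13, slack=3)
Line 5: ['dolphin', 'address'] (min_width=15, slack=1)
Line 6: ['butter', 'plane', 'bee'] (min_width=16, slack=0)
Line 7: ['bear'] (min_width=4, slack=12)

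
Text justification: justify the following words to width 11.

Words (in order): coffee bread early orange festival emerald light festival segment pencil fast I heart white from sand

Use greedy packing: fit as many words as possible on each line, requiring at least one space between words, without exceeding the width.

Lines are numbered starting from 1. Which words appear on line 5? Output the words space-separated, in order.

Line 1: ['coffee'] (min_width=6, slack=5)
Line 2: ['bread', 'early'] (min_width=11, slack=0)
Line 3: ['orange'] (min_width=6, slack=5)
Line 4: ['festival'] (min_width=8, slack=3)
Line 5: ['emerald'] (min_width=7, slack=4)
Line 6: ['light'] (min_width=5, slack=6)
Line 7: ['festival'] (min_width=8, slack=3)
Line 8: ['segment'] (min_width=7, slack=4)
Line 9: ['pencil', 'fast'] (min_width=11, slack=0)
Line 10: ['I', 'heart'] (min_width=7, slack=4)
Line 11: ['white', 'from'] (min_width=10, slack=1)
Line 12: ['sand'] (min_width=4, slack=7)

Answer: emerald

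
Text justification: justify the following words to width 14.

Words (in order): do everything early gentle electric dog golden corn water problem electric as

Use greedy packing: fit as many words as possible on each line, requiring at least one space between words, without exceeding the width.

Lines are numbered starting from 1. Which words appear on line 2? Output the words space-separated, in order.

Answer: early gentle

Derivation:
Line 1: ['do', 'everything'] (min_width=13, slack=1)
Line 2: ['early', 'gentle'] (min_width=12, slack=2)
Line 3: ['electric', 'dog'] (min_width=12, slack=2)
Line 4: ['golden', 'corn'] (min_width=11, slack=3)
Line 5: ['water', 'problem'] (min_width=13, slack=1)
Line 6: ['electric', 'as'] (min_width=11, slack=3)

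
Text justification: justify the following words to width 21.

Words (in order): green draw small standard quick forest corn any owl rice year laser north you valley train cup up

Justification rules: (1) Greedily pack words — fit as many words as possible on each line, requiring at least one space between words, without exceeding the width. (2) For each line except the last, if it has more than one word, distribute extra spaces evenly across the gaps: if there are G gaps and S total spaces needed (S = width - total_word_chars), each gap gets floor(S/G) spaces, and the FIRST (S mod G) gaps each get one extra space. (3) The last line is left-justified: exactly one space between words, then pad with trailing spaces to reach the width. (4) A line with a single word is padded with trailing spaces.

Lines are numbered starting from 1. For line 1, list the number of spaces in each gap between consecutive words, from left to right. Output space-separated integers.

Answer: 4 3

Derivation:
Line 1: ['green', 'draw', 'small'] (min_width=16, slack=5)
Line 2: ['standard', 'quick', 'forest'] (min_width=21, slack=0)
Line 3: ['corn', 'any', 'owl', 'rice'] (min_width=17, slack=4)
Line 4: ['year', 'laser', 'north', 'you'] (min_width=20, slack=1)
Line 5: ['valley', 'train', 'cup', 'up'] (min_width=19, slack=2)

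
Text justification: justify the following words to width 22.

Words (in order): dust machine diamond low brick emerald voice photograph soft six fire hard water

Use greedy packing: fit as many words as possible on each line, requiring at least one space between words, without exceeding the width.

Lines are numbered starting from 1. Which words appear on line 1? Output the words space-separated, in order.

Answer: dust machine diamond

Derivation:
Line 1: ['dust', 'machine', 'diamond'] (min_width=20, slack=2)
Line 2: ['low', 'brick', 'emerald'] (min_width=17, slack=5)
Line 3: ['voice', 'photograph', 'soft'] (min_width=21, slack=1)
Line 4: ['six', 'fire', 'hard', 'water'] (min_width=19, slack=3)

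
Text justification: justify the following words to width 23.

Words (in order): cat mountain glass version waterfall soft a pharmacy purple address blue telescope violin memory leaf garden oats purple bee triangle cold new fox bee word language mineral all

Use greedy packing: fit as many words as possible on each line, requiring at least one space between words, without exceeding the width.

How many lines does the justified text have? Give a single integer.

Answer: 9

Derivation:
Line 1: ['cat', 'mountain', 'glass'] (min_width=18, slack=5)
Line 2: ['version', 'waterfall', 'soft'] (min_width=22, slack=1)
Line 3: ['a', 'pharmacy', 'purple'] (min_width=17, slack=6)
Line 4: ['address', 'blue', 'telescope'] (min_width=22, slack=1)
Line 5: ['violin', 'memory', 'leaf'] (min_width=18, slack=5)
Line 6: ['garden', 'oats', 'purple', 'bee'] (min_width=22, slack=1)
Line 7: ['triangle', 'cold', 'new', 'fox'] (min_width=21, slack=2)
Line 8: ['bee', 'word', 'language'] (min_width=17, slack=6)
Line 9: ['mineral', 'all'] (min_width=11, slack=12)
Total lines: 9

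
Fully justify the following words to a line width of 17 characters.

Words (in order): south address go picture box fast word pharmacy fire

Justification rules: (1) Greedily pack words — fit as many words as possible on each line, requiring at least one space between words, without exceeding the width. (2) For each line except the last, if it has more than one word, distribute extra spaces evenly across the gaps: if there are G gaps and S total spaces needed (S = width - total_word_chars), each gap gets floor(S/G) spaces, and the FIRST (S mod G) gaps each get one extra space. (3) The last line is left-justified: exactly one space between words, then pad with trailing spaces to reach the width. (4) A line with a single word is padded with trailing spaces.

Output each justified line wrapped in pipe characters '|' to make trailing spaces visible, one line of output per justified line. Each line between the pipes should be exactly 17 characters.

Answer: |south  address go|
|picture  box fast|
|word     pharmacy|
|fire             |

Derivation:
Line 1: ['south', 'address', 'go'] (min_width=16, slack=1)
Line 2: ['picture', 'box', 'fast'] (min_width=16, slack=1)
Line 3: ['word', 'pharmacy'] (min_width=13, slack=4)
Line 4: ['fire'] (min_width=4, slack=13)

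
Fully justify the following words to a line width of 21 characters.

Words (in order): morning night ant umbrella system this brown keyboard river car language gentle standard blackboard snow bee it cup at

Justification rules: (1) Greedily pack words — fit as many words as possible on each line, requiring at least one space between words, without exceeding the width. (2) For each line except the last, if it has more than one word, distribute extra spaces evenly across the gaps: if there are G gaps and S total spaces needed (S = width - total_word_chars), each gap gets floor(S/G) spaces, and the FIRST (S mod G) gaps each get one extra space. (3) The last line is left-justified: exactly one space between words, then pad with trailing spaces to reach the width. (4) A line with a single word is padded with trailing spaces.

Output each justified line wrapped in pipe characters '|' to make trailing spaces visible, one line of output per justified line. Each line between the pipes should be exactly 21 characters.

Line 1: ['morning', 'night', 'ant'] (min_width=17, slack=4)
Line 2: ['umbrella', 'system', 'this'] (min_width=20, slack=1)
Line 3: ['brown', 'keyboard', 'river'] (min_width=20, slack=1)
Line 4: ['car', 'language', 'gentle'] (min_width=19, slack=2)
Line 5: ['standard', 'blackboard'] (min_width=19, slack=2)
Line 6: ['snow', 'bee', 'it', 'cup', 'at'] (min_width=18, slack=3)

Answer: |morning   night   ant|
|umbrella  system this|
|brown  keyboard river|
|car  language  gentle|
|standard   blackboard|
|snow bee it cup at   |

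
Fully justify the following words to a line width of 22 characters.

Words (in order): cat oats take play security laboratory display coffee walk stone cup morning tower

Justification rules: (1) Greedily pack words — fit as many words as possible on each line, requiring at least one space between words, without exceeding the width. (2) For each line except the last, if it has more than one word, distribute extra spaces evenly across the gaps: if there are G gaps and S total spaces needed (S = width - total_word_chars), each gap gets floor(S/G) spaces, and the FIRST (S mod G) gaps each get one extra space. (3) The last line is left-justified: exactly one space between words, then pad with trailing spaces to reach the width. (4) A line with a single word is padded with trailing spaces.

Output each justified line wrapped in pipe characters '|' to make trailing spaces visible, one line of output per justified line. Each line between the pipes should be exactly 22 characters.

Answer: |cat   oats  take  play|
|security    laboratory|
|display   coffee  walk|
|stone    cup   morning|
|tower                 |

Derivation:
Line 1: ['cat', 'oats', 'take', 'play'] (min_width=18, slack=4)
Line 2: ['security', 'laboratory'] (min_width=19, slack=3)
Line 3: ['display', 'coffee', 'walk'] (min_width=19, slack=3)
Line 4: ['stone', 'cup', 'morning'] (min_width=17, slack=5)
Line 5: ['tower'] (min_width=5, slack=17)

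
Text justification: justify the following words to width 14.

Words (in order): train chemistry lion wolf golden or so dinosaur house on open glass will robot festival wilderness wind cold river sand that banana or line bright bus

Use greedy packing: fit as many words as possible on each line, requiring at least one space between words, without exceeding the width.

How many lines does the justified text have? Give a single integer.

Line 1: ['train'] (min_width=5, slack=9)
Line 2: ['chemistry', 'lion'] (min_width=14, slack=0)
Line 3: ['wolf', 'golden', 'or'] (min_width=14, slack=0)
Line 4: ['so', 'dinosaur'] (min_width=11, slack=3)
Line 5: ['house', 'on', 'open'] (min_width=13, slack=1)
Line 6: ['glass', 'will'] (min_width=10, slack=4)
Line 7: ['robot', 'festival'] (min_width=14, slack=0)
Line 8: ['wilderness'] (min_width=10, slack=4)
Line 9: ['wind', 'cold'] (min_width=9, slack=5)
Line 10: ['river', 'sand'] (min_width=10, slack=4)
Line 11: ['that', 'banana', 'or'] (min_width=14, slack=0)
Line 12: ['line', 'bright'] (min_width=11, slack=3)
Line 13: ['bus'] (min_width=3, slack=11)
Total lines: 13

Answer: 13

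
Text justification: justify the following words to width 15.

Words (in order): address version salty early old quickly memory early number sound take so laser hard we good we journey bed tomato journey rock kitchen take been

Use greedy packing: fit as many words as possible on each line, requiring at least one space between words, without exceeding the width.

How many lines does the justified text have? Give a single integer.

Answer: 11

Derivation:
Line 1: ['address', 'version'] (min_width=15, slack=0)
Line 2: ['salty', 'early', 'old'] (min_width=15, slack=0)
Line 3: ['quickly', 'memory'] (min_width=14, slack=1)
Line 4: ['early', 'number'] (min_width=12, slack=3)
Line 5: ['sound', 'take', 'so'] (min_width=13, slack=2)
Line 6: ['laser', 'hard', 'we'] (min_width=13, slack=2)
Line 7: ['good', 'we', 'journey'] (min_width=15, slack=0)
Line 8: ['bed', 'tomato'] (min_width=10, slack=5)
Line 9: ['journey', 'rock'] (min_width=12, slack=3)
Line 10: ['kitchen', 'take'] (min_width=12, slack=3)
Line 11: ['been'] (min_width=4, slack=11)
Total lines: 11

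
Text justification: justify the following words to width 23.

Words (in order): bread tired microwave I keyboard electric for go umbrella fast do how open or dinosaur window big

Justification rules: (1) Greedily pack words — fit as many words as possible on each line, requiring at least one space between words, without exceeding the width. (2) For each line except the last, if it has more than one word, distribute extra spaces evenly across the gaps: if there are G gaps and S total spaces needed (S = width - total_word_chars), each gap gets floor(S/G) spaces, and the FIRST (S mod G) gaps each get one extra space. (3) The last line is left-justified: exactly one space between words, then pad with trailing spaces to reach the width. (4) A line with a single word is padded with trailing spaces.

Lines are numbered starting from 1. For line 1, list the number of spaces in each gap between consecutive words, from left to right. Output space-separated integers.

Answer: 1 1 1

Derivation:
Line 1: ['bread', 'tired', 'microwave', 'I'] (min_width=23, slack=0)
Line 2: ['keyboard', 'electric', 'for'] (min_width=21, slack=2)
Line 3: ['go', 'umbrella', 'fast', 'do', 'how'] (min_width=23, slack=0)
Line 4: ['open', 'or', 'dinosaur', 'window'] (min_width=23, slack=0)
Line 5: ['big'] (min_width=3, slack=20)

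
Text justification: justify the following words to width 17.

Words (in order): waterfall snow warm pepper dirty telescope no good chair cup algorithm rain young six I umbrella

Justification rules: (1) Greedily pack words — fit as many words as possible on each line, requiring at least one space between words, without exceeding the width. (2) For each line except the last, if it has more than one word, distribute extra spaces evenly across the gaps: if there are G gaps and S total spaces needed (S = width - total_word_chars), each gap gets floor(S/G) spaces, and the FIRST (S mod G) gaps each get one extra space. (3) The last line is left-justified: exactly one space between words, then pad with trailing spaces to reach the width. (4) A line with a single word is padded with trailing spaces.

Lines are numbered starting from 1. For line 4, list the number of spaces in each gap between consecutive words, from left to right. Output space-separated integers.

Answer: 9

Derivation:
Line 1: ['waterfall', 'snow'] (min_width=14, slack=3)
Line 2: ['warm', 'pepper', 'dirty'] (min_width=17, slack=0)
Line 3: ['telescope', 'no', 'good'] (min_width=17, slack=0)
Line 4: ['chair', 'cup'] (min_width=9, slack=8)
Line 5: ['algorithm', 'rain'] (min_width=14, slack=3)
Line 6: ['young', 'six', 'I'] (min_width=11, slack=6)
Line 7: ['umbrella'] (min_width=8, slack=9)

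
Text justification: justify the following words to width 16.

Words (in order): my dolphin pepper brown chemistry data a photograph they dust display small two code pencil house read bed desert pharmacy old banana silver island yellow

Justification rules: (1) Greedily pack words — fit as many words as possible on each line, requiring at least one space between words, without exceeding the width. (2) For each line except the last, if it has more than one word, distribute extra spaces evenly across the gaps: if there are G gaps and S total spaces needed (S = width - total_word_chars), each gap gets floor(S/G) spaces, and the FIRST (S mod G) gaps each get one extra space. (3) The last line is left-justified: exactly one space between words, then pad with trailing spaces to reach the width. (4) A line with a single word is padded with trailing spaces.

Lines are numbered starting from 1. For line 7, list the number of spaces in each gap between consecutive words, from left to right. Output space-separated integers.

Answer: 5

Derivation:
Line 1: ['my', 'dolphin'] (min_width=10, slack=6)
Line 2: ['pepper', 'brown'] (min_width=12, slack=4)
Line 3: ['chemistry', 'data', 'a'] (min_width=16, slack=0)
Line 4: ['photograph', 'they'] (min_width=15, slack=1)
Line 5: ['dust', 'display'] (min_width=12, slack=4)
Line 6: ['small', 'two', 'code'] (min_width=14, slack=2)
Line 7: ['pencil', 'house'] (min_width=12, slack=4)
Line 8: ['read', 'bed', 'desert'] (min_width=15, slack=1)
Line 9: ['pharmacy', 'old'] (min_width=12, slack=4)
Line 10: ['banana', 'silver'] (min_width=13, slack=3)
Line 11: ['island', 'yellow'] (min_width=13, slack=3)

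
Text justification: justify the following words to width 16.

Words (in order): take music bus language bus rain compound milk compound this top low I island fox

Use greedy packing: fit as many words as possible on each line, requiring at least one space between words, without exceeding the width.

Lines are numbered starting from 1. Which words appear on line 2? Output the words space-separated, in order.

Line 1: ['take', 'music', 'bus'] (min_width=14, slack=2)
Line 2: ['language', 'bus'] (min_width=12, slack=4)
Line 3: ['rain', 'compound'] (min_width=13, slack=3)
Line 4: ['milk', 'compound'] (min_width=13, slack=3)
Line 5: ['this', 'top', 'low', 'I'] (min_width=14, slack=2)
Line 6: ['island', 'fox'] (min_width=10, slack=6)

Answer: language bus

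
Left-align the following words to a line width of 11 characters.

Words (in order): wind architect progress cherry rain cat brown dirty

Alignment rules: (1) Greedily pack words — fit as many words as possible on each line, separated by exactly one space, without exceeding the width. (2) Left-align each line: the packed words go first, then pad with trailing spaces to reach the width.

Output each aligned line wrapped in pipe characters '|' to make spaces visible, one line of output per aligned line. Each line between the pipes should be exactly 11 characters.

Line 1: ['wind'] (min_width=4, slack=7)
Line 2: ['architect'] (min_width=9, slack=2)
Line 3: ['progress'] (min_width=8, slack=3)
Line 4: ['cherry', 'rain'] (min_width=11, slack=0)
Line 5: ['cat', 'brown'] (min_width=9, slack=2)
Line 6: ['dirty'] (min_width=5, slack=6)

Answer: |wind       |
|architect  |
|progress   |
|cherry rain|
|cat brown  |
|dirty      |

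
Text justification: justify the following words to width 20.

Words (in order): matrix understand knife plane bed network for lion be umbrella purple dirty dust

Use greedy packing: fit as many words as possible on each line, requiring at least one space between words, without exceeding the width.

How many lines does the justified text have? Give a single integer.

Line 1: ['matrix', 'understand'] (min_width=17, slack=3)
Line 2: ['knife', 'plane', 'bed'] (min_width=15, slack=5)
Line 3: ['network', 'for', 'lion', 'be'] (min_width=19, slack=1)
Line 4: ['umbrella', 'purple'] (min_width=15, slack=5)
Line 5: ['dirty', 'dust'] (min_width=10, slack=10)
Total lines: 5

Answer: 5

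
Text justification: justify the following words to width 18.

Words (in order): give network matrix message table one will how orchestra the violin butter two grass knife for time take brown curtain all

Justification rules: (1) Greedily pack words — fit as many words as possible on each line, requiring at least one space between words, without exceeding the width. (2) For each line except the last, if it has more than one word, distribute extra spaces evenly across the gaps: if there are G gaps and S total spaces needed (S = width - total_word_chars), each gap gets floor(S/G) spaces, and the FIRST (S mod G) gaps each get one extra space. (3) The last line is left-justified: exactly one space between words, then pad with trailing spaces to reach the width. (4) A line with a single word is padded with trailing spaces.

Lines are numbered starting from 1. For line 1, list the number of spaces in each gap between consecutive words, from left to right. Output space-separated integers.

Answer: 7

Derivation:
Line 1: ['give', 'network'] (min_width=12, slack=6)
Line 2: ['matrix', 'message'] (min_width=14, slack=4)
Line 3: ['table', 'one', 'will', 'how'] (min_width=18, slack=0)
Line 4: ['orchestra', 'the'] (min_width=13, slack=5)
Line 5: ['violin', 'butter', 'two'] (min_width=17, slack=1)
Line 6: ['grass', 'knife', 'for'] (min_width=15, slack=3)
Line 7: ['time', 'take', 'brown'] (min_width=15, slack=3)
Line 8: ['curtain', 'all'] (min_width=11, slack=7)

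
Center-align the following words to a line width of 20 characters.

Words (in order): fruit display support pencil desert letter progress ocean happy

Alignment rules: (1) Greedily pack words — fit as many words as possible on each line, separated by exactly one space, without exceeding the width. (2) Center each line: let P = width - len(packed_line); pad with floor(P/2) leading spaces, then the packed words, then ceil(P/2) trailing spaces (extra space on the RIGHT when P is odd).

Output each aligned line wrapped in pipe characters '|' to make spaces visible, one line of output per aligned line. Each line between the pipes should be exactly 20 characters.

Line 1: ['fruit', 'display'] (min_width=13, slack=7)
Line 2: ['support', 'pencil'] (min_width=14, slack=6)
Line 3: ['desert', 'letter'] (min_width=13, slack=7)
Line 4: ['progress', 'ocean', 'happy'] (min_width=20, slack=0)

Answer: |   fruit display    |
|   support pencil   |
|   desert letter    |
|progress ocean happy|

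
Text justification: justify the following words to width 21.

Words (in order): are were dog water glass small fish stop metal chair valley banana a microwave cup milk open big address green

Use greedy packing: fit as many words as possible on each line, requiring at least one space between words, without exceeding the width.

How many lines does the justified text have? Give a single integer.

Answer: 6

Derivation:
Line 1: ['are', 'were', 'dog', 'water'] (min_width=18, slack=3)
Line 2: ['glass', 'small', 'fish', 'stop'] (min_width=21, slack=0)
Line 3: ['metal', 'chair', 'valley'] (min_width=18, slack=3)
Line 4: ['banana', 'a', 'microwave'] (min_width=18, slack=3)
Line 5: ['cup', 'milk', 'open', 'big'] (min_width=17, slack=4)
Line 6: ['address', 'green'] (min_width=13, slack=8)
Total lines: 6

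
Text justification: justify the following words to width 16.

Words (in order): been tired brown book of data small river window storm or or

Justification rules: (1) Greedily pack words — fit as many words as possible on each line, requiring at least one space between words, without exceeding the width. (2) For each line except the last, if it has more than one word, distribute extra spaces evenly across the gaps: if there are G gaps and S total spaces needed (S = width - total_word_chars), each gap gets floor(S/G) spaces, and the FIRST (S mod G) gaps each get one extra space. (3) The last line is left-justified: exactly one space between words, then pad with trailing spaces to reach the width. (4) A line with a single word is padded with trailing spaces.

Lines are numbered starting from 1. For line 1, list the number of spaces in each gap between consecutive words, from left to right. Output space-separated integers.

Answer: 1 1

Derivation:
Line 1: ['been', 'tired', 'brown'] (min_width=16, slack=0)
Line 2: ['book', 'of', 'data'] (min_width=12, slack=4)
Line 3: ['small', 'river'] (min_width=11, slack=5)
Line 4: ['window', 'storm', 'or'] (min_width=15, slack=1)
Line 5: ['or'] (min_width=2, slack=14)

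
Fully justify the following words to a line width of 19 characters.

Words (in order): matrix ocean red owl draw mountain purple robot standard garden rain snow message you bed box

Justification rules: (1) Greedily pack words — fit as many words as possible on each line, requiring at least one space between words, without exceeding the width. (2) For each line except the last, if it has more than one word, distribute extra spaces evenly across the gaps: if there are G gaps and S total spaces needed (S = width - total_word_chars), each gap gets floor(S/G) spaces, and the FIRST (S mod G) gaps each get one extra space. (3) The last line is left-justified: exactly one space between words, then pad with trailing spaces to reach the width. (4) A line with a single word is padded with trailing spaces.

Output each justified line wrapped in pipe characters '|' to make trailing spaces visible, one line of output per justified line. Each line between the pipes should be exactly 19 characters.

Line 1: ['matrix', 'ocean', 'red'] (min_width=16, slack=3)
Line 2: ['owl', 'draw', 'mountain'] (min_width=17, slack=2)
Line 3: ['purple', 'robot'] (min_width=12, slack=7)
Line 4: ['standard', 'garden'] (min_width=15, slack=4)
Line 5: ['rain', 'snow', 'message'] (min_width=17, slack=2)
Line 6: ['you', 'bed', 'box'] (min_width=11, slack=8)

Answer: |matrix   ocean  red|
|owl  draw  mountain|
|purple        robot|
|standard     garden|
|rain  snow  message|
|you bed box        |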